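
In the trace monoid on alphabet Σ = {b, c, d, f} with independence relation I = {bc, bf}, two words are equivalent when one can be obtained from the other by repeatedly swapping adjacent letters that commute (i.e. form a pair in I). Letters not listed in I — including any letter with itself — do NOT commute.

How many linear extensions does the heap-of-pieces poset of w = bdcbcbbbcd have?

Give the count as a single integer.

35

drop 0:b onto floor
drop 1:d onto {0:b}
drop 2:c onto {1:d}
drop 3:b onto {1:d}
drop 4:c onto {2:c}
drop 5:b onto {3:b}
drop 6:b onto {5:b}
drop 7:b onto {6:b}
drop 8:c onto {4:c}
drop 9:d onto {7:b, 8:c}
ground layer = {0:b}
drop-orders for the pieces not yet dropped (sum over which currently-grounded one goes next):
  1 to go: {9} 1
  2 to go: {7,9} 1  {8,9} 1
  3 to go: {4,8,9} 1  {6,7,9} 1  {7,8,9} 2
  4 to go: {2,4,8,9} 1  {4,7,8,9} 3  {5,6,7,9} 1  {6,7,8,9} 3
  5 to go: {2,4,7,8,9} 4  {3,5,6,7,9} 1  {4,6,7,8,9} 6  {5,6,7,8,9} 4
  6 to go: {2,4,6,7,8,9} 10  {3,5,6,7,8,9} 5  {4,5,6,7,8,9} 10
  7 to go: {2,4,5,6,7,8,9} 20  {3,4,5,6,7,8,9} 15
  8 to go: {2,3,4,5,6,7,8,9} 35
  if 0:b drops first: 35 orders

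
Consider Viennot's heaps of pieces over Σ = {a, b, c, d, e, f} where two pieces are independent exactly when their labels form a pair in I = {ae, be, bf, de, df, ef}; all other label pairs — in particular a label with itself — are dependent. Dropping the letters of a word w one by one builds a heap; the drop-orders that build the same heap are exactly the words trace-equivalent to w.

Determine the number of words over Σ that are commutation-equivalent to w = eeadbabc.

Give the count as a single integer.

drop 0:e onto floor
drop 1:e onto {0:e}
drop 2:a onto floor
drop 3:d onto {2:a}
drop 4:b onto {3:d}
drop 5:a onto {4:b}
drop 6:b onto {5:a}
drop 7:c onto {1:e, 6:b}
ground layer = {0:e, 2:a}
drop-orders for the pieces not yet dropped (sum over which currently-grounded one goes next):
  1 to go: {7} 1
  2 to go: {1,7} 1  {6,7} 1
  3 to go: {0,1,7} 1  {1,6,7} 2  {5,6,7} 1
  4 to go: {0,1,6,7} 3  {1,5,6,7} 3  {4,5,6,7} 1
  5 to go: {0,1,5,6,7} 6  {1,4,5,6,7} 4  {3,4,5,6,7} 1
  6 to go: {0,1,4,5,6,7} 10  {1,3,4,5,6,7} 5  {2,3,4,5,6,7} 1
  if 0:e drops first: 6 orders
  if 2:a drops first: 15 orders
heap linearizations: 21

21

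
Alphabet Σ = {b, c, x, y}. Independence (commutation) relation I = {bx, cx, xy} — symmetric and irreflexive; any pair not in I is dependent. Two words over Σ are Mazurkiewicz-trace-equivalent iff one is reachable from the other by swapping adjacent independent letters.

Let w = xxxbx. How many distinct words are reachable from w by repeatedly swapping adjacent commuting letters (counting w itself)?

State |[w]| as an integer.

5

piece 0:x — minimal
piece 1:x rests on {0:x}
piece 2:x rests on {1:x}
piece 3:b — minimal
piece 4:x rests on {2:x}
minimal pieces: {0:x, 3:b}
ways to finish when only these pieces remain (= sum over removing one remaining piece with nothing left below it):
  1 left: {3}→1  {4}→1
  2 left: {2,4}→1  {3,4}→2
  3 left: {1,2,4}→1  {2,3,4}→3
  placing 0:x first → 4 extensions
  placing 3:b first → 1 extensions
total linear extensions = 5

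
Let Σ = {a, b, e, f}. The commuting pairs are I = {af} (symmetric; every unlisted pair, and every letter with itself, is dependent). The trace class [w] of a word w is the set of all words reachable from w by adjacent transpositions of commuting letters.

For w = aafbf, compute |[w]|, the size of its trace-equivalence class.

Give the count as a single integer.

3

piece 0:a — minimal
piece 1:a rests on {0:a}
piece 2:f — minimal
piece 3:b rests on {1:a, 2:f}
piece 4:f rests on {3:b}
minimal pieces: {0:a, 2:f}
ways to finish when only these pieces remain (= sum over removing one remaining piece with nothing left below it):
  1 left: {4}→1
  2 left: {3,4}→1
  3 left: {1,3,4}→1  {2,3,4}→1
  placing 0:a first → 2 extensions
  placing 2:f first → 1 extensions
total linear extensions = 3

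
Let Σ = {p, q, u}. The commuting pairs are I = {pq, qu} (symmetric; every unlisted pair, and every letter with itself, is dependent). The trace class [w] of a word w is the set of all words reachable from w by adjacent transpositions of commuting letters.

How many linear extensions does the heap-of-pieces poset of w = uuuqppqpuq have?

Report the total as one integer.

120

#0=u has no predecessor
#1=u depends on [0:u]
#2=u depends on [1:u]
#3=q has no predecessor
#4=p depends on [2:u]
#5=p depends on [4:p]
#6=q depends on [3:q]
#7=p depends on [5:p]
#8=u depends on [7:p]
#9=q depends on [6:q]
sources: [0:u, 3:q]
N(rest) = Σ N(rest − s) over sources s of rest; N(one piece) = 1:
  size 1 → [8]=1  [9]=1
  size 2 → [6,9]=1  [7,8]=1  [8,9]=2
  size 3 → [3,6,9]=1  [5,7,8]=1  [6,8,9]=3  [7,8,9]=3
  size 4 → [3,6,8,9]=4  [4,5,7,8]=1  [5,7,8,9]=4  [6,7,8,9]=6
  size 5 → [2,4,5,7,8]=1  [3,6,7,8,9]=10  [4,5,7,8,9]=5  [5,6,7,8,9]=10
  size 6 → [1,2,4,5,7,8]=1  [2,4,5,7,8,9]=6  [3,5,6,7,8,9]=20  [4,5,6,7,8,9]=15
  size 7 → [0,1,2,4,5,7,8]=1  [1,2,4,5,7,8,9]=7  [2,4,5,6,7,8,9]=21  [3,4,5,6,7,8,9]=35
  size 8 → [0,1,2,4,5,7,8,9]=8  [1,2,4,5,6,7,8,9]=28  [2,3,4,5,6,7,8,9]=56
  first=0(u) contributes 84
  first=3(q) contributes 36
|[w]| = 120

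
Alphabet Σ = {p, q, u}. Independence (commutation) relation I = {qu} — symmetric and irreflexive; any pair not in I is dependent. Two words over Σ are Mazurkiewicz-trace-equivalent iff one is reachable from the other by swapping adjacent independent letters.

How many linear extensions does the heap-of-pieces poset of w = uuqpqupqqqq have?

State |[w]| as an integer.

6

drop 0:u onto floor
drop 1:u onto {0:u}
drop 2:q onto floor
drop 3:p onto {1:u, 2:q}
drop 4:q onto {3:p}
drop 5:u onto {3:p}
drop 6:p onto {4:q, 5:u}
drop 7:q onto {6:p}
drop 8:q onto {7:q}
drop 9:q onto {8:q}
drop 10:q onto {9:q}
ground layer = {0:u, 2:q}
drop-orders for the pieces not yet dropped (sum over which currently-grounded one goes next):
  1 to go: {10} 1
  2 to go: {9,10} 1
  3 to go: {8,9,10} 1
  4 to go: {7,8,9,10} 1
  5 to go: {6,7,8,9,10} 1
  6 to go: {4,6,7,8,9,10} 1  {5,6,7,8,9,10} 1
  7 to go: {4,5,6,7,8,9,10} 2
  8 to go: {3,4,5,6,7,8,9,10} 2
  9 to go: {1,3,4,5,6,7,8,9,10} 2  {2,3,4,5,6,7,8,9,10} 2
  if 0:u drops first: 4 orders
  if 2:q drops first: 2 orders
heap linearizations: 6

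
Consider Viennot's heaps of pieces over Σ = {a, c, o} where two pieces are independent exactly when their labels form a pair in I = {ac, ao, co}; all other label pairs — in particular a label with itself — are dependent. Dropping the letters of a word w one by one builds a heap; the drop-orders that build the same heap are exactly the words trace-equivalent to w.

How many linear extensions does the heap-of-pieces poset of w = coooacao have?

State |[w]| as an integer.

420

#0=c has no predecessor
#1=o has no predecessor
#2=o depends on [1:o]
#3=o depends on [2:o]
#4=a has no predecessor
#5=c depends on [0:c]
#6=a depends on [4:a]
#7=o depends on [3:o]
sources: [0:c, 1:o, 4:a]
N(rest) = Σ N(rest − s) over sources s of rest; N(one piece) = 1:
  size 1 → [5]=1  [6]=1  [7]=1
  size 2 → [0,5]=1  [3,7]=1  [4,6]=1  [5,6]=2  [5,7]=2  [6,7]=2
  size 3 → [0,5,6]=3  [0,5,7]=3  [2,3,7]=1  [3,5,7]=3  [3,6,7]=3  [4,5,6]=3  [4,6,7]=3  [5,6,7]=6
  size 4 → [0,3,5,7]=6  [0,4,5,6]=6  [0,5,6,7]=12  [1,2,3,7]=1  [2,3,5,7]=4  [2,3,6,7]=4  [3,4,6,7]=6  [3,5,6,7]=12  [4,5,6,7]=12
  size 5 → [0,2,3,5,7]=10  [0,3,5,6,7]=30  [0,4,5,6,7]=30  [1,2,3,5,7]=5  [1,2,3,6,7]=5  [2,3,4,6,7]=10  [2,3,5,6,7]=20  [3,4,5,6,7]=30
  size 6 → [0,1,2,3,5,7]=15  [0,2,3,5,6,7]=60  [0,3,4,5,6,7]=90  [1,2,3,4,6,7]=15  [1,2,3,5,6,7]=30  [2,3,4,5,6,7]=60
  first=0(c) contributes 105
  first=1(o) contributes 210
  first=4(a) contributes 105
|[w]| = 420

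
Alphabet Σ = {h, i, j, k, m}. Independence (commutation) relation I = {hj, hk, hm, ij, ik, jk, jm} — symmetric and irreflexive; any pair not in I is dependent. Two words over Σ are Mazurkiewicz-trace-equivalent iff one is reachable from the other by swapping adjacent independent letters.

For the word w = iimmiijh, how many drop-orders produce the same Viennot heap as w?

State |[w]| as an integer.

8

0(i) covers ∅
1(i) covers 0:i
2(m) covers 1:i
3(m) covers 2:m
4(i) covers 3:m
5(i) covers 4:i
6(j) covers ∅
7(h) covers 5:i
floor of heap: 0:i, 6:j
completions by unplaced set U, small U first (add the entries for U minus each lowest piece of U):
  |U|=1: {6}:1  {7}:1
  |U|=2: {5,7}:1  {6,7}:2
  |U|=3: {4,5,7}:1  {5,6,7}:3
  |U|=4: {3,4,5,7}:1  {4,5,6,7}:4
  |U|=5: {2,3,4,5,7}:1  {3,4,5,6,7}:5
  |U|=6: {1,2,3,4,5,7}:1  {2,3,4,5,6,7}:6
  start at 0(i): 7
  start at 6(j): 1
sum over floor = 8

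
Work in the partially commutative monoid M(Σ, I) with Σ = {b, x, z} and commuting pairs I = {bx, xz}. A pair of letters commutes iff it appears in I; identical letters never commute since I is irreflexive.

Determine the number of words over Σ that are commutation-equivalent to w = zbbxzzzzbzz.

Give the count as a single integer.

piece 0:z — minimal
piece 1:b rests on {0:z}
piece 2:b rests on {1:b}
piece 3:x — minimal
piece 4:z rests on {2:b}
piece 5:z rests on {4:z}
piece 6:z rests on {5:z}
piece 7:z rests on {6:z}
piece 8:b rests on {7:z}
piece 9:z rests on {8:b}
piece 10:z rests on {9:z}
minimal pieces: {0:z, 3:x}
ways to finish when only these pieces remain (= sum over removing one remaining piece with nothing left below it):
  1 left: {3}→1  {10}→1
  2 left: {3,10}→2  {9,10}→1
  3 left: {3,9,10}→3  {8,9,10}→1
  4 left: {3,8,9,10}→4  {7,8,9,10}→1
  5 left: {3,7,8,9,10}→5  {6,7,8,9,10}→1
  6 left: {3,6,7,8,9,10}→6  {5,6,7,8,9,10}→1
  7 left: {3,5,6,7,8,9,10}→7  {4,5,6,7,8,9,10}→1
  8 left: {2,4,5,6,7,8,9,10}→1  {3,4,5,6,7,8,9,10}→8
  9 left: {1,2,4,5,6,7,8,9,10}→1  {2,3,4,5,6,7,8,9,10}→9
  placing 0:z first → 10 extensions
  placing 3:x first → 1 extensions
total linear extensions = 11

11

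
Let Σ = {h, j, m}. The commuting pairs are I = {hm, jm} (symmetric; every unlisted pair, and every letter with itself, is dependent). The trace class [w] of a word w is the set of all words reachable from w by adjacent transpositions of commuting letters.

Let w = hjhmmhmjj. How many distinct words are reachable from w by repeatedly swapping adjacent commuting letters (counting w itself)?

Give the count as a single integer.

84

piece 0:h — minimal
piece 1:j rests on {0:h}
piece 2:h rests on {1:j}
piece 3:m — minimal
piece 4:m rests on {3:m}
piece 5:h rests on {2:h}
piece 6:m rests on {4:m}
piece 7:j rests on {5:h}
piece 8:j rests on {7:j}
minimal pieces: {0:h, 3:m}
ways to finish when only these pieces remain (= sum over removing one remaining piece with nothing left below it):
  1 left: {6}→1  {8}→1
  2 left: {4,6}→1  {6,8}→2  {7,8}→1
  3 left: {3,4,6}→1  {4,6,8}→3  {5,7,8}→1  {6,7,8}→3
  4 left: {2,5,7,8}→1  {3,4,6,8}→4  {4,6,7,8}→6  {5,6,7,8}→4
  5 left: {1,2,5,7,8}→1  {2,5,6,7,8}→5  {3,4,6,7,8}→10  {4,5,6,7,8}→10
  6 left: {0,1,2,5,7,8}→1  {1,2,5,6,7,8}→6  {2,4,5,6,7,8}→15  {3,4,5,6,7,8}→20
  7 left: {0,1,2,5,6,7,8}→7  {1,2,4,5,6,7,8}→21  {2,3,4,5,6,7,8}→35
  placing 0:h first → 56 extensions
  placing 3:m first → 28 extensions
total linear extensions = 84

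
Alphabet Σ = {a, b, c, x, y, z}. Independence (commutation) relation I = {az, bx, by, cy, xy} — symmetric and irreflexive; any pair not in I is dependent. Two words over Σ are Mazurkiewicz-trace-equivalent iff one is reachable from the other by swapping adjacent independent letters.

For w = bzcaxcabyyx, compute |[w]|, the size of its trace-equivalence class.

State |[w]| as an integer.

12

0(b) covers ∅
1(z) covers 0:b
2(c) covers 1:z
3(a) covers 2:c
4(x) covers 3:a
5(c) covers 4:x
6(a) covers 5:c
7(b) covers 6:a
8(y) covers 6:a
9(y) covers 8:y
10(x) covers 6:a
floor of heap: 0:b
completions by unplaced set U, small U first (add the entries for U minus each lowest piece of U):
  |U|=1: {7}:1  {9}:1  {10}:1
  |U|=2: {7,9}:2  {7,10}:2  {8,9}:1  {9,10}:2
  |U|=3: {7,8,9}:3  {7,9,10}:6  {8,9,10}:3
  |U|=4: {7,8,9,10}:12
  |U|=5: {6,7,8,9,10}:12
  |U|=6: {5,6,7,8,9,10}:12
  |U|=7: {4,5,6,7,8,9,10}:12
  |U|=8: {3,4,5,6,7,8,9,10}:12
  |U|=9: {2,3,4,5,6,7,8,9,10}:12
  start at 0(b): 12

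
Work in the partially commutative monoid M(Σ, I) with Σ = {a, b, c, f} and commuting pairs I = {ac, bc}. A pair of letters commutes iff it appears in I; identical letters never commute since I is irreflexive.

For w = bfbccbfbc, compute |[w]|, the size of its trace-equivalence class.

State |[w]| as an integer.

#0=b has no predecessor
#1=f depends on [0:b]
#2=b depends on [1:f]
#3=c depends on [1:f]
#4=c depends on [3:c]
#5=b depends on [2:b]
#6=f depends on [4:c, 5:b]
#7=b depends on [6:f]
#8=c depends on [6:f]
sources: [0:b]
N(rest) = Σ N(rest − s) over sources s of rest; N(one piece) = 1:
  size 1 → [7]=1  [8]=1
  size 2 → [7,8]=2
  size 3 → [6,7,8]=2
  size 4 → [4,6,7,8]=2  [5,6,7,8]=2
  size 5 → [2,5,6,7,8]=2  [3,4,6,7,8]=2  [4,5,6,7,8]=4
  size 6 → [2,4,5,6,7,8]=6  [3,4,5,6,7,8]=6
  size 7 → [2,3,4,5,6,7,8]=12
  first=0(b) contributes 12

12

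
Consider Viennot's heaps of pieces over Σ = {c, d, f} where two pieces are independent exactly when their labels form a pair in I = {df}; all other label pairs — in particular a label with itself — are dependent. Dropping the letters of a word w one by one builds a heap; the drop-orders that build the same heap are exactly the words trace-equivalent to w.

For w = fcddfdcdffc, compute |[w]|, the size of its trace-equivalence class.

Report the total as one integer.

drop 0:f onto floor
drop 1:c onto {0:f}
drop 2:d onto {1:c}
drop 3:d onto {2:d}
drop 4:f onto {1:c}
drop 5:d onto {3:d}
drop 6:c onto {4:f, 5:d}
drop 7:d onto {6:c}
drop 8:f onto {6:c}
drop 9:f onto {8:f}
drop 10:c onto {7:d, 9:f}
ground layer = {0:f}
drop-orders for the pieces not yet dropped (sum over which currently-grounded one goes next):
  1 to go: {10} 1
  2 to go: {7,10} 1  {9,10} 1
  3 to go: {7,9,10} 2  {8,9,10} 1
  4 to go: {7,8,9,10} 3
  5 to go: {6,7,8,9,10} 3
  6 to go: {4,6,7,8,9,10} 3  {5,6,7,8,9,10} 3
  7 to go: {3,5,6,7,8,9,10} 3  {4,5,6,7,8,9,10} 6
  8 to go: {2,3,5,6,7,8,9,10} 3  {3,4,5,6,7,8,9,10} 9
  9 to go: {2,3,4,5,6,7,8,9,10} 12
  if 0:f drops first: 12 orders

12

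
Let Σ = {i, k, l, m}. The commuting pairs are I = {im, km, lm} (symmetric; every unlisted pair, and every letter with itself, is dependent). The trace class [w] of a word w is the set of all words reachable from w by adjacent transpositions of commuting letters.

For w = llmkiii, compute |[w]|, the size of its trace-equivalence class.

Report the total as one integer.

piece 0:l — minimal
piece 1:l rests on {0:l}
piece 2:m — minimal
piece 3:k rests on {1:l}
piece 4:i rests on {3:k}
piece 5:i rests on {4:i}
piece 6:i rests on {5:i}
minimal pieces: {0:l, 2:m}
ways to finish when only these pieces remain (= sum over removing one remaining piece with nothing left below it):
  1 left: {2}→1  {6}→1
  2 left: {2,6}→2  {5,6}→1
  3 left: {2,5,6}→3  {4,5,6}→1
  4 left: {2,4,5,6}→4  {3,4,5,6}→1
  5 left: {1,3,4,5,6}→1  {2,3,4,5,6}→5
  placing 0:l first → 6 extensions
  placing 2:m first → 1 extensions
total linear extensions = 7

7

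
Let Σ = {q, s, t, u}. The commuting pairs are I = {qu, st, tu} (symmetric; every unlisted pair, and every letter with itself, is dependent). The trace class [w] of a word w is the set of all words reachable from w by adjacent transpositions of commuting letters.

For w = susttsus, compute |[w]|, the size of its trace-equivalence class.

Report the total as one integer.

#0=s has no predecessor
#1=u depends on [0:s]
#2=s depends on [1:u]
#3=t has no predecessor
#4=t depends on [3:t]
#5=s depends on [2:s]
#6=u depends on [5:s]
#7=s depends on [6:u]
sources: [0:s, 3:t]
N(rest) = Σ N(rest − s) over sources s of rest; N(one piece) = 1:
  size 1 → [4]=1  [7]=1
  size 2 → [3,4]=1  [4,7]=2  [6,7]=1
  size 3 → [3,4,7]=3  [4,6,7]=3  [5,6,7]=1
  size 4 → [2,5,6,7]=1  [3,4,6,7]=6  [4,5,6,7]=4
  size 5 → [1,2,5,6,7]=1  [2,4,5,6,7]=5  [3,4,5,6,7]=10
  size 6 → [0,1,2,5,6,7]=1  [1,2,4,5,6,7]=6  [2,3,4,5,6,7]=15
  first=0(s) contributes 21
  first=3(t) contributes 7
|[w]| = 28

28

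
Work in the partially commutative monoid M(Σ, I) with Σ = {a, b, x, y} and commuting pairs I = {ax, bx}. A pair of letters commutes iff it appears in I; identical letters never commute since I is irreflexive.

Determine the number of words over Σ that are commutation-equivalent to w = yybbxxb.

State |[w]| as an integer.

10

#0=y has no predecessor
#1=y depends on [0:y]
#2=b depends on [1:y]
#3=b depends on [2:b]
#4=x depends on [1:y]
#5=x depends on [4:x]
#6=b depends on [3:b]
sources: [0:y]
N(rest) = Σ N(rest − s) over sources s of rest; N(one piece) = 1:
  size 1 → [5]=1  [6]=1
  size 2 → [3,6]=1  [4,5]=1  [5,6]=2
  size 3 → [2,3,6]=1  [3,5,6]=3  [4,5,6]=3
  size 4 → [2,3,5,6]=4  [3,4,5,6]=6
  size 5 → [2,3,4,5,6]=10
  first=0(y) contributes 10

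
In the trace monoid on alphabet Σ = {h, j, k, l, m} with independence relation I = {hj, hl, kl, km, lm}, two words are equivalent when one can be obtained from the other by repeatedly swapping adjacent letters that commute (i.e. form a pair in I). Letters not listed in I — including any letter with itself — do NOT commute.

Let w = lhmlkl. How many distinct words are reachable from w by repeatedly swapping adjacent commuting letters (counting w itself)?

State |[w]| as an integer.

40

#0=l has no predecessor
#1=h has no predecessor
#2=m depends on [1:h]
#3=l depends on [0:l]
#4=k depends on [1:h]
#5=l depends on [3:l]
sources: [0:l, 1:h]
N(rest) = Σ N(rest − s) over sources s of rest; N(one piece) = 1:
  size 1 → [2]=1  [4]=1  [5]=1
  size 2 → [2,4]=2  [2,5]=2  [3,5]=1  [4,5]=2
  size 3 → [0,3,5]=1  [1,2,4]=2  [2,3,5]=3  [2,4,5]=6  [3,4,5]=3
  size 4 → [0,2,3,5]=4  [0,3,4,5]=4  [1,2,4,5]=8  [2,3,4,5]=12
  first=0(l) contributes 20
  first=1(h) contributes 20
|[w]| = 40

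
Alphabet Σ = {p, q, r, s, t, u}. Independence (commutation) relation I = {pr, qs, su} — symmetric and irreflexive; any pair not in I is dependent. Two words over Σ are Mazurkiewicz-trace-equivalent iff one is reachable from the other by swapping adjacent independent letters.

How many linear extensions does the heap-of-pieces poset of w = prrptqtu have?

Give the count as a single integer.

6

piece 0:p — minimal
piece 1:r — minimal
piece 2:r rests on {1:r}
piece 3:p rests on {0:p}
piece 4:t rests on {2:r, 3:p}
piece 5:q rests on {4:t}
piece 6:t rests on {5:q}
piece 7:u rests on {6:t}
minimal pieces: {0:p, 1:r}
ways to finish when only these pieces remain (= sum over removing one remaining piece with nothing left below it):
  1 left: {7}→1
  2 left: {6,7}→1
  3 left: {5,6,7}→1
  4 left: {4,5,6,7}→1
  5 left: {2,4,5,6,7}→1  {3,4,5,6,7}→1
  6 left: {0,3,4,5,6,7}→1  {1,2,4,5,6,7}→1  {2,3,4,5,6,7}→2
  placing 0:p first → 3 extensions
  placing 1:r first → 3 extensions
total linear extensions = 6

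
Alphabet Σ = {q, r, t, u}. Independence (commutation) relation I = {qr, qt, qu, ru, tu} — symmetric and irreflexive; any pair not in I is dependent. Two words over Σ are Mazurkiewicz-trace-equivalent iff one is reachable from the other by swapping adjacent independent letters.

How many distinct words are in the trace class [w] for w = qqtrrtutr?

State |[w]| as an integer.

252

#0=q has no predecessor
#1=q depends on [0:q]
#2=t has no predecessor
#3=r depends on [2:t]
#4=r depends on [3:r]
#5=t depends on [4:r]
#6=u has no predecessor
#7=t depends on [5:t]
#8=r depends on [7:t]
sources: [0:q, 2:t, 6:u]
N(rest) = Σ N(rest − s) over sources s of rest; N(one piece) = 1:
  size 1 → [1]=1  [6]=1  [8]=1
  size 2 → [0,1]=1  [1,6]=2  [1,8]=2  [6,8]=2  [7,8]=1
  size 3 → [0,1,6]=3  [0,1,8]=3  [1,6,8]=6  [1,7,8]=3  [5,7,8]=1  [6,7,8]=3
  size 4 → [0,1,6,8]=12  [0,1,7,8]=6  [1,5,7,8]=4  [1,6,7,8]=12  [4,5,7,8]=1  [5,6,7,8]=4
  size 5 → [0,1,5,7,8]=10  [0,1,6,7,8]=30  [1,4,5,7,8]=5  [1,5,6,7,8]=20  [3,4,5,7,8]=1  [4,5,6,7,8]=5
  size 6 → [0,1,4,5,7,8]=15  [0,1,5,6,7,8]=60  [1,3,4,5,7,8]=6  [1,4,5,6,7,8]=30  [2,3,4,5,7,8]=1  [3,4,5,6,7,8]=6
  size 7 → [0,1,3,4,5,7,8]=21  [0,1,4,5,6,7,8]=105  [1,2,3,4,5,7,8]=7  [1,3,4,5,6,7,8]=42  [2,3,4,5,6,7,8]=7
  first=0(q) contributes 56
  first=2(t) contributes 168
  first=6(u) contributes 28
|[w]| = 252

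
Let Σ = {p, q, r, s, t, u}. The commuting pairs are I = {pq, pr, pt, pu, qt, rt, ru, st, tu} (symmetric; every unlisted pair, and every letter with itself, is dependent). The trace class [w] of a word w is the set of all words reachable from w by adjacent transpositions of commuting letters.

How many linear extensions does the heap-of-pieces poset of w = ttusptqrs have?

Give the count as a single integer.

252

piece 0:t — minimal
piece 1:t rests on {0:t}
piece 2:u — minimal
piece 3:s rests on {2:u}
piece 4:p rests on {3:s}
piece 5:t rests on {1:t}
piece 6:q rests on {3:s}
piece 7:r rests on {6:q}
piece 8:s rests on {4:p, 7:r}
minimal pieces: {0:t, 2:u}
ways to finish when only these pieces remain (= sum over removing one remaining piece with nothing left below it):
  1 left: {5}→1  {8}→1
  2 left: {1,5}→1  {4,8}→1  {5,8}→2  {7,8}→1
  3 left: {0,1,5}→1  {1,5,8}→3  {4,5,8}→3  {4,7,8}→2  {5,7,8}→3  {6,7,8}→1
  4 left: {0,1,5,8}→4  {1,4,5,8}→6  {1,5,7,8}→6  {4,5,7,8}→8  {4,6,7,8}→3  {5,6,7,8}→4
  5 left: {0,1,4,5,8}→10  {0,1,5,7,8}→10  {1,4,5,7,8}→20  {1,5,6,7,8}→10  {3,4,6,7,8}→3  {4,5,6,7,8}→15
  6 left: {0,1,4,5,7,8}→40  {0,1,5,6,7,8}→20  {1,4,5,6,7,8}→45  {2,3,4,6,7,8}→3  {3,4,5,6,7,8}→18
  7 left: {0,1,4,5,6,7,8}→105  {1,3,4,5,6,7,8}→63  {2,3,4,5,6,7,8}→21
  placing 0:t first → 84 extensions
  placing 2:u first → 168 extensions
total linear extensions = 252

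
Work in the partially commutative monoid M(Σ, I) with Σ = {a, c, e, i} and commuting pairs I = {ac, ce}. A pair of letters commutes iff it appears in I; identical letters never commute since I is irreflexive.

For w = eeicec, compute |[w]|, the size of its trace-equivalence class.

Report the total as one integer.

#0=e has no predecessor
#1=e depends on [0:e]
#2=i depends on [1:e]
#3=c depends on [2:i]
#4=e depends on [2:i]
#5=c depends on [3:c]
sources: [0:e]
N(rest) = Σ N(rest − s) over sources s of rest; N(one piece) = 1:
  size 1 → [4]=1  [5]=1
  size 2 → [3,5]=1  [4,5]=2
  size 3 → [3,4,5]=3
  size 4 → [2,3,4,5]=3
  first=0(e) contributes 3

3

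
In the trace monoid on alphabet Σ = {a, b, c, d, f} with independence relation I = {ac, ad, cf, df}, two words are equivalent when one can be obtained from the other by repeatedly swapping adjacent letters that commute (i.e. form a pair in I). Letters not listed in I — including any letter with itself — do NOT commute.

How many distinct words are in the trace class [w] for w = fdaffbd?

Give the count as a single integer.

5

drop 0:f onto floor
drop 1:d onto floor
drop 2:a onto {0:f}
drop 3:f onto {2:a}
drop 4:f onto {3:f}
drop 5:b onto {1:d, 4:f}
drop 6:d onto {5:b}
ground layer = {0:f, 1:d}
drop-orders for the pieces not yet dropped (sum over which currently-grounded one goes next):
  1 to go: {6} 1
  2 to go: {5,6} 1
  3 to go: {1,5,6} 1  {4,5,6} 1
  4 to go: {1,4,5,6} 2  {3,4,5,6} 1
  5 to go: {1,3,4,5,6} 3  {2,3,4,5,6} 1
  if 0:f drops first: 4 orders
  if 1:d drops first: 1 orders
heap linearizations: 5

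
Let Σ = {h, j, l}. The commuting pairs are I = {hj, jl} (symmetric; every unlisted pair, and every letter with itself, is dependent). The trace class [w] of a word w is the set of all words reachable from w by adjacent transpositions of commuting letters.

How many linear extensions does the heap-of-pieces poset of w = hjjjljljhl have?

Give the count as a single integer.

252

drop 0:h onto floor
drop 1:j onto floor
drop 2:j onto {1:j}
drop 3:j onto {2:j}
drop 4:l onto {0:h}
drop 5:j onto {3:j}
drop 6:l onto {4:l}
drop 7:j onto {5:j}
drop 8:h onto {6:l}
drop 9:l onto {8:h}
ground layer = {0:h, 1:j}
drop-orders for the pieces not yet dropped (sum over which currently-grounded one goes next):
  1 to go: {7} 1  {9} 1
  2 to go: {5,7} 1  {7,9} 2  {8,9} 1
  3 to go: {3,5,7} 1  {5,7,9} 3  {6,8,9} 1  {7,8,9} 3
  4 to go: {2,3,5,7} 1  {3,5,7,9} 4  {4,6,8,9} 1  {5,7,8,9} 6  {6,7,8,9} 4
  5 to go: {0,4,6,8,9} 1  {1,2,3,5,7} 1  {2,3,5,7,9} 5  {3,5,7,8,9} 10  {4,6,7,8,9} 5  {5,6,7,8,9} 10
  6 to go: {0,4,6,7,8,9} 6  {1,2,3,5,7,9} 6  {2,3,5,7,8,9} 15  {3,5,6,7,8,9} 20  {4,5,6,7,8,9} 15
  7 to go: {0,4,5,6,7,8,9} 21  {1,2,3,5,7,8,9} 21  {2,3,5,6,7,8,9} 35  {3,4,5,6,7,8,9} 35
  8 to go: {0,3,4,5,6,7,8,9} 56  {1,2,3,5,6,7,8,9} 56  {2,3,4,5,6,7,8,9} 70
  if 0:h drops first: 126 orders
  if 1:j drops first: 126 orders
heap linearizations: 252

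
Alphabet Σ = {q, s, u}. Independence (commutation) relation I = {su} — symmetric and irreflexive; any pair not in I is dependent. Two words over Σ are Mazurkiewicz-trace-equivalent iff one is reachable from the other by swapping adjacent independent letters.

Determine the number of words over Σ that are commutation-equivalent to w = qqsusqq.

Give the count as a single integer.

3

0(q) covers ∅
1(q) covers 0:q
2(s) covers 1:q
3(u) covers 1:q
4(s) covers 2:s
5(q) covers 3:u, 4:s
6(q) covers 5:q
floor of heap: 0:q
completions by unplaced set U, small U first (add the entries for U minus each lowest piece of U):
  |U|=1: {6}:1
  |U|=2: {5,6}:1
  |U|=3: {3,5,6}:1  {4,5,6}:1
  |U|=4: {2,4,5,6}:1  {3,4,5,6}:2
  |U|=5: {2,3,4,5,6}:3
  start at 0(q): 3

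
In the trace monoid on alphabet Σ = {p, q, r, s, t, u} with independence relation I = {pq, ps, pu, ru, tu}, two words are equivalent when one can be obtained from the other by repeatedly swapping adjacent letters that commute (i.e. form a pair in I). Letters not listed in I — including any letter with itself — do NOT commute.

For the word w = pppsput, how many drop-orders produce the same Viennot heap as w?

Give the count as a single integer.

20

0(p) covers ∅
1(p) covers 0:p
2(p) covers 1:p
3(s) covers ∅
4(p) covers 2:p
5(u) covers 3:s
6(t) covers 3:s, 4:p
floor of heap: 0:p, 3:s
completions by unplaced set U, small U first (add the entries for U minus each lowest piece of U):
  |U|=1: {5}:1  {6}:1
  |U|=2: {4,6}:1  {5,6}:2
  |U|=3: {2,4,6}:1  {3,5,6}:2  {4,5,6}:3
  |U|=4: {1,2,4,6}:1  {2,4,5,6}:4  {3,4,5,6}:5
  |U|=5: {0,1,2,4,6}:1  {1,2,4,5,6}:5  {2,3,4,5,6}:9
  start at 0(p): 14
  start at 3(s): 6
sum over floor = 20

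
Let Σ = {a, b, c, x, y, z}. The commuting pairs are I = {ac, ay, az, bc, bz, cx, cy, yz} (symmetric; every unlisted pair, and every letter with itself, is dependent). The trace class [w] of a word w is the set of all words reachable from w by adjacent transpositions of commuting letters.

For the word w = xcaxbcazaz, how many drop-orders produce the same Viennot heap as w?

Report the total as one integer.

155

#0=x has no predecessor
#1=c has no predecessor
#2=a depends on [0:x]
#3=x depends on [2:a]
#4=b depends on [3:x]
#5=c depends on [1:c]
#6=a depends on [4:b]
#7=z depends on [3:x, 5:c]
#8=a depends on [6:a]
#9=z depends on [7:z]
sources: [0:x, 1:c]
N(rest) = Σ N(rest − s) over sources s of rest; N(one piece) = 1:
  size 1 → [8]=1  [9]=1
  size 2 → [6,8]=1  [7,9]=1  [8,9]=2
  size 3 → [4,6,8]=1  [5,7,9]=1  [6,8,9]=3  [7,8,9]=3
  size 4 → [1,5,7,9]=1  [4,6,8,9]=4  [5,7,8,9]=4  [6,7,8,9]=6
  size 5 → [1,5,7,8,9]=5  [4,6,7,8,9]=10  [5,6,7,8,9]=10
  size 6 → [1,5,6,7,8,9]=15  [3,4,6,7,8,9]=10  [4,5,6,7,8,9]=20
  size 7 → [1,4,5,6,7,8,9]=35  [2,3,4,6,7,8,9]=10  [3,4,5,6,7,8,9]=30
  size 8 → [0,2,3,4,6,7,8,9]=10  [1,3,4,5,6,7,8,9]=65  [2,3,4,5,6,7,8,9]=40
  first=0(x) contributes 105
  first=1(c) contributes 50
|[w]| = 155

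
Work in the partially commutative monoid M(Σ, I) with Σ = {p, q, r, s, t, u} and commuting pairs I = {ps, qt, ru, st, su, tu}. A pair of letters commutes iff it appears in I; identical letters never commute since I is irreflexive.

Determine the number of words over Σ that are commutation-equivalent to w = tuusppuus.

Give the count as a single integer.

0(t) covers ∅
1(u) covers ∅
2(u) covers 1:u
3(s) covers ∅
4(p) covers 0:t, 2:u
5(p) covers 4:p
6(u) covers 5:p
7(u) covers 6:u
8(s) covers 3:s
floor of heap: 0:t, 1:u, 3:s
completions by unplaced set U, small U first (add the entries for U minus each lowest piece of U):
  |U|=1: {7}:1  {8}:1
  |U|=2: {3,8}:1  {6,7}:1  {7,8}:2
  |U|=3: {3,7,8}:3  {5,6,7}:1  {6,7,8}:3
  |U|=4: {3,6,7,8}:6  {4,5,6,7}:1  {5,6,7,8}:4
  |U|=5: {0,4,5,6,7}:1  {2,4,5,6,7}:1  {3,5,6,7,8}:10  {4,5,6,7,8}:5
  |U|=6: {0,2,4,5,6,7}:2  {0,4,5,6,7,8}:6  {1,2,4,5,6,7}:1  {2,4,5,6,7,8}:6  {3,4,5,6,7,8}:15
  |U|=7: {0,1,2,4,5,6,7}:3  {0,2,4,5,6,7,8}:14  {0,3,4,5,6,7,8}:21  {1,2,4,5,6,7,8}:7  {2,3,4,5,6,7,8}:21
  start at 0(t): 28
  start at 1(u): 56
  start at 3(s): 24
sum over floor = 108

108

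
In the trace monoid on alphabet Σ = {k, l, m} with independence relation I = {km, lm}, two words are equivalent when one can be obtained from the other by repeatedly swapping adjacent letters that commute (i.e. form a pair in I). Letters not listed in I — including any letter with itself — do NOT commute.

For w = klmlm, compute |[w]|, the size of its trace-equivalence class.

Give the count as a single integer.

10

0(k) covers ∅
1(l) covers 0:k
2(m) covers ∅
3(l) covers 1:l
4(m) covers 2:m
floor of heap: 0:k, 2:m
completions by unplaced set U, small U first (add the entries for U minus each lowest piece of U):
  |U|=1: {3}:1  {4}:1
  |U|=2: {1,3}:1  {2,4}:1  {3,4}:2
  |U|=3: {0,1,3}:1  {1,3,4}:3  {2,3,4}:3
  start at 0(k): 6
  start at 2(m): 4
sum over floor = 10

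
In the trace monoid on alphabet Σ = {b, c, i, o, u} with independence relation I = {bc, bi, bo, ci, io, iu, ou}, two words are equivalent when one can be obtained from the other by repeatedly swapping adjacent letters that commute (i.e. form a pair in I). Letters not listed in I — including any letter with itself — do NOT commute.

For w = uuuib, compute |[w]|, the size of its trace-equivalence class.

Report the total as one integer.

piece 0:u — minimal
piece 1:u rests on {0:u}
piece 2:u rests on {1:u}
piece 3:i — minimal
piece 4:b rests on {2:u}
minimal pieces: {0:u, 3:i}
ways to finish when only these pieces remain (= sum over removing one remaining piece with nothing left below it):
  1 left: {3}→1  {4}→1
  2 left: {2,4}→1  {3,4}→2
  3 left: {1,2,4}→1  {2,3,4}→3
  placing 0:u first → 4 extensions
  placing 3:i first → 1 extensions
total linear extensions = 5

5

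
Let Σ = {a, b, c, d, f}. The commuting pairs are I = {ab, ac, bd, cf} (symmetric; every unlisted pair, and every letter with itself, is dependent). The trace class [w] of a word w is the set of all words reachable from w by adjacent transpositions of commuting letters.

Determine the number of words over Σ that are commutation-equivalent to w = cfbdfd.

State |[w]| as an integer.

drop 0:c onto floor
drop 1:f onto floor
drop 2:b onto {0:c, 1:f}
drop 3:d onto {0:c, 1:f}
drop 4:f onto {2:b, 3:d}
drop 5:d onto {4:f}
ground layer = {0:c, 1:f}
drop-orders for the pieces not yet dropped (sum over which currently-grounded one goes next):
  1 to go: {5} 1
  2 to go: {4,5} 1
  3 to go: {2,4,5} 1  {3,4,5} 1
  4 to go: {2,3,4,5} 2
  if 0:c drops first: 2 orders
  if 1:f drops first: 2 orders
heap linearizations: 4

4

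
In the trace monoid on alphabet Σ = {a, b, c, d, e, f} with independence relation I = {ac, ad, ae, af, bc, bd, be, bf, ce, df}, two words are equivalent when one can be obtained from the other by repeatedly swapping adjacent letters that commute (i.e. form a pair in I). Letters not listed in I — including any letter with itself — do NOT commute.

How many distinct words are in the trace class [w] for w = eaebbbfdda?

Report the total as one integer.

piece 0:e — minimal
piece 1:a — minimal
piece 2:e rests on {0:e}
piece 3:b rests on {1:a}
piece 4:b rests on {3:b}
piece 5:b rests on {4:b}
piece 6:f rests on {2:e}
piece 7:d rests on {2:e}
piece 8:d rests on {7:d}
piece 9:a rests on {5:b}
minimal pieces: {0:e, 1:a}
ways to finish when only these pieces remain (= sum over removing one remaining piece with nothing left below it):
  1 left: {6}→1  {8}→1  {9}→1
  2 left: {5,9}→1  {6,8}→2  {6,9}→2  {7,8}→1  {8,9}→2
  3 left: {4,5,9}→1  {5,6,9}→3  {5,8,9}→3  {6,7,8}→3  {6,8,9}→6  {7,8,9}→3
  4 left: {2,6,7,8}→3  {3,4,5,9}→1  {4,5,6,9}→4  {4,5,8,9}→4  {5,6,8,9}→12  {5,7,8,9}→6  {6,7,8,9}→12
  5 left: {0,2,6,7,8}→3  {1,3,4,5,9}→1  {2,6,7,8,9}→15  {3,4,5,6,9}→5  {3,4,5,8,9}→5  {4,5,6,8,9}→20  {4,5,7,8,9}→10  {5,6,7,8,9}→30
  6 left: {0,2,6,7,8,9}→18  {1,3,4,5,6,9}→6  {1,3,4,5,8,9}→6  {2,5,6,7,8,9}→45  {3,4,5,6,8,9}→30  {3,4,5,7,8,9}→15  {4,5,6,7,8,9}→60
  7 left: {0,2,5,6,7,8,9}→63  {1,3,4,5,6,8,9}→42  {1,3,4,5,7,8,9}→21  {2,4,5,6,7,8,9}→105  {3,4,5,6,7,8,9}→105
  8 left: {0,2,4,5,6,7,8,9}→168  {1,3,4,5,6,7,8,9}→168  {2,3,4,5,6,7,8,9}→210
  placing 0:e first → 378 extensions
  placing 1:a first → 378 extensions
total linear extensions = 756

756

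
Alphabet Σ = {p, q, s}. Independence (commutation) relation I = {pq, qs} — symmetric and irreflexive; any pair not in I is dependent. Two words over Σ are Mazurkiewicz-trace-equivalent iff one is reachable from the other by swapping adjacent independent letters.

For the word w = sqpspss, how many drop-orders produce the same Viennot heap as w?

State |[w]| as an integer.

7

0(s) covers ∅
1(q) covers ∅
2(p) covers 0:s
3(s) covers 2:p
4(p) covers 3:s
5(s) covers 4:p
6(s) covers 5:s
floor of heap: 0:s, 1:q
completions by unplaced set U, small U first (add the entries for U minus each lowest piece of U):
  |U|=1: {1}:1  {6}:1
  |U|=2: {1,6}:2  {5,6}:1
  |U|=3: {1,5,6}:3  {4,5,6}:1
  |U|=4: {1,4,5,6}:4  {3,4,5,6}:1
  |U|=5: {1,3,4,5,6}:5  {2,3,4,5,6}:1
  start at 0(s): 6
  start at 1(q): 1
sum over floor = 7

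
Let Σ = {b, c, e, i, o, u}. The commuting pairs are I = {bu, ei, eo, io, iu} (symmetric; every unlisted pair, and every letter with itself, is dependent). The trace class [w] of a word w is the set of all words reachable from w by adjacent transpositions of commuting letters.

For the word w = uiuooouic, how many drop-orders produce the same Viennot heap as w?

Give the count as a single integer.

28

piece 0:u — minimal
piece 1:i — minimal
piece 2:u rests on {0:u}
piece 3:o rests on {2:u}
piece 4:o rests on {3:o}
piece 5:o rests on {4:o}
piece 6:u rests on {5:o}
piece 7:i rests on {1:i}
piece 8:c rests on {6:u, 7:i}
minimal pieces: {0:u, 1:i}
ways to finish when only these pieces remain (= sum over removing one remaining piece with nothing left below it):
  1 left: {8}→1
  2 left: {6,8}→1  {7,8}→1
  3 left: {1,7,8}→1  {5,6,8}→1  {6,7,8}→2
  4 left: {1,6,7,8}→3  {4,5,6,8}→1  {5,6,7,8}→3
  5 left: {1,5,6,7,8}→6  {3,4,5,6,8}→1  {4,5,6,7,8}→4
  6 left: {1,4,5,6,7,8}→10  {2,3,4,5,6,8}→1  {3,4,5,6,7,8}→5
  7 left: {0,2,3,4,5,6,8}→1  {1,3,4,5,6,7,8}→15  {2,3,4,5,6,7,8}→6
  placing 0:u first → 21 extensions
  placing 1:i first → 7 extensions
total linear extensions = 28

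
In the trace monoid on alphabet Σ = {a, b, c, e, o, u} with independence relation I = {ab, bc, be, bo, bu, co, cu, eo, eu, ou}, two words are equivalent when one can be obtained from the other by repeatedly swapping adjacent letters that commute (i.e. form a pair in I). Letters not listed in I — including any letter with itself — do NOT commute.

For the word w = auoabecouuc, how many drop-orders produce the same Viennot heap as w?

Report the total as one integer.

1320

drop 0:a onto floor
drop 1:u onto {0:a}
drop 2:o onto {0:a}
drop 3:a onto {1:u, 2:o}
drop 4:b onto floor
drop 5:e onto {3:a}
drop 6:c onto {5:e}
drop 7:o onto {3:a}
drop 8:u onto {3:a}
drop 9:u onto {8:u}
drop 10:c onto {6:c}
ground layer = {0:a, 4:b}
drop-orders for the pieces not yet dropped (sum over which currently-grounded one goes next):
  1 to go: {4} 1  {7} 1  {9} 1  {10} 1
  2 to go: {4,7} 2  {4,9} 2  {4,10} 2  {6,10} 1  {7,9} 2  {7,10} 2  {8,9} 1  {9,10} 2
  3 to go: {4,6,10} 3  {4,7,9} 6  {4,7,10} 6  {4,8,9} 3  {4,9,10} 6  {5,6,10} 1  {6,7,10} 3  {6,9,10} 3  {7,8,9} 3  {7,9,10} 6  {8,9,10} 3
  4 to go: {4,5,6,10} 4  {4,6,7,10} 12  {4,6,9,10} 12  {4,7,8,9} 12  {4,7,9,10} 24  {4,8,9,10} 12  {5,6,7,10} 4  {5,6,9,10} 4  {6,7,9,10} 12  {6,8,9,10} 6  {7,8,9,10} 12
  5 to go: {4,5,6,7,10} 20  {4,5,6,9,10} 20  {4,6,7,9,10} 60  {4,6,8,9,10} 30  {4,7,8,9,10} 60  {5,6,7,9,10} 20  {5,6,8,9,10} 10  {6,7,8,9,10} 30
  6 to go: {4,5,6,7,9,10} 120  {4,5,6,8,9,10} 60  {4,6,7,8,9,10} 180  {5,6,7,8,9,10} 60
  7 to go: {3,5,6,7,8,9,10} 60  {4,5,6,7,8,9,10} 420
  8 to go: {1,3,5,6,7,8,9,10} 60  {2,3,5,6,7,8,9,10} 60  {3,4,5,6,7,8,9,10} 480
  9 to go: {1,2,3,5,6,7,8,9,10} 120  {1,3,4,5,6,7,8,9,10} 540  {2,3,4,5,6,7,8,9,10} 540
  if 0:a drops first: 1200 orders
  if 4:b drops first: 120 orders
heap linearizations: 1320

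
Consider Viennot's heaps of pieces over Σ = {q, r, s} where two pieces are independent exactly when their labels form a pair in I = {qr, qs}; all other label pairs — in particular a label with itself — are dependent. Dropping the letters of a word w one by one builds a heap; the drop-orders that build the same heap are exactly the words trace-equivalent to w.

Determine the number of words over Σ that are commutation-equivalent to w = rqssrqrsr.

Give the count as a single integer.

36

piece 0:r — minimal
piece 1:q — minimal
piece 2:s rests on {0:r}
piece 3:s rests on {2:s}
piece 4:r rests on {3:s}
piece 5:q rests on {1:q}
piece 6:r rests on {4:r}
piece 7:s rests on {6:r}
piece 8:r rests on {7:s}
minimal pieces: {0:r, 1:q}
ways to finish when only these pieces remain (= sum over removing one remaining piece with nothing left below it):
  1 left: {5}→1  {8}→1
  2 left: {1,5}→1  {5,8}→2  {7,8}→1
  3 left: {1,5,8}→3  {5,7,8}→3  {6,7,8}→1
  4 left: {1,5,7,8}→6  {4,6,7,8}→1  {5,6,7,8}→4
  5 left: {1,5,6,7,8}→10  {3,4,6,7,8}→1  {4,5,6,7,8}→5
  6 left: {1,4,5,6,7,8}→15  {2,3,4,6,7,8}→1  {3,4,5,6,7,8}→6
  7 left: {0,2,3,4,6,7,8}→1  {1,3,4,5,6,7,8}→21  {2,3,4,5,6,7,8}→7
  placing 0:r first → 28 extensions
  placing 1:q first → 8 extensions
total linear extensions = 36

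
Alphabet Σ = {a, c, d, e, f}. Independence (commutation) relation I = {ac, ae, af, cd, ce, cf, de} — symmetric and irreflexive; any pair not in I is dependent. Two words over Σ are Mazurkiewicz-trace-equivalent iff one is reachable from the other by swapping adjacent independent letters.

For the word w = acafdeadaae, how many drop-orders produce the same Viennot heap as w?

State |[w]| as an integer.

935

0(a) covers ∅
1(c) covers ∅
2(a) covers 0:a
3(f) covers ∅
4(d) covers 2:a, 3:f
5(e) covers 3:f
6(a) covers 4:d
7(d) covers 6:a
8(a) covers 7:d
9(a) covers 8:a
10(e) covers 5:e
floor of heap: 0:a, 1:c, 3:f
completions by unplaced set U, small U first (add the entries for U minus each lowest piece of U):
  |U|=1: {1}:1  {9}:1  {10}:1
  |U|=2: {1,9}:2  {1,10}:2  {5,10}:1  {8,9}:1  {9,10}:2
  |U|=3: {1,5,10}:3  {1,8,9}:3  {1,9,10}:6  {5,9,10}:3  {7,8,9}:1  {8,9,10}:3
  |U|=4: {1,5,9,10}:12  {1,7,8,9}:4  {1,8,9,10}:12  {5,8,9,10}:6  {6,7,8,9}:1  {7,8,9,10}:4
  |U|=5: {1,5,8,9,10}:30  {1,6,7,8,9}:5  {1,7,8,9,10}:20  {4,6,7,8,9}:1  {5,7,8,9,10}:10  {6,7,8,9,10}:5
  |U|=6: {1,4,6,7,8,9}:6  {1,5,7,8,9,10}:60  {1,6,7,8,9,10}:30  {2,4,6,7,8,9}:1  {4,6,7,8,9,10}:6  {5,6,7,8,9,10}:15
  |U|=7: {0,2,4,6,7,8,9}:1  {1,2,4,6,7,8,9}:7  {1,4,6,7,8,9,10}:42  {1,5,6,7,8,9,10}:105  {2,4,6,7,8,9,10}:7  {4,5,6,7,8,9,10}:21
  |U|=8: {0,1,2,4,6,7,8,9}:8  {0,2,4,6,7,8,9,10}:8  {1,2,4,6,7,8,9,10}:56  {1,4,5,6,7,8,9,10}:168  {2,4,5,6,7,8,9,10}:28  {3,4,5,6,7,8,9,10}:21
  |U|=9: {0,1,2,4,6,7,8,9,10}:72  {0,2,4,5,6,7,8,9,10}:36  {1,2,4,5,6,7,8,9,10}:252  {1,3,4,5,6,7,8,9,10}:189  {2,3,4,5,6,7,8,9,10}:49
  start at 0(a): 490
  start at 1(c): 85
  start at 3(f): 360
sum over floor = 935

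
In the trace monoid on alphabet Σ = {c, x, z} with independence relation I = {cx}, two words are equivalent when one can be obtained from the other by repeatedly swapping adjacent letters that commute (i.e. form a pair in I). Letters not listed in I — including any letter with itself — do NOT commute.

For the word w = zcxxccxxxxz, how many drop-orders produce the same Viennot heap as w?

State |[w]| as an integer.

drop 0:z onto floor
drop 1:c onto {0:z}
drop 2:x onto {0:z}
drop 3:x onto {2:x}
drop 4:c onto {1:c}
drop 5:c onto {4:c}
drop 6:x onto {3:x}
drop 7:x onto {6:x}
drop 8:x onto {7:x}
drop 9:x onto {8:x}
drop 10:z onto {5:c, 9:x}
ground layer = {0:z}
drop-orders for the pieces not yet dropped (sum over which currently-grounded one goes next):
  1 to go: {10} 1
  2 to go: {5,10} 1  {9,10} 1
  3 to go: {4,5,10} 1  {5,9,10} 2  {8,9,10} 1
  4 to go: {1,4,5,10} 1  {4,5,9,10} 3  {5,8,9,10} 3  {7,8,9,10} 1
  5 to go: {1,4,5,9,10} 4  {4,5,8,9,10} 6  {5,7,8,9,10} 4  {6,7,8,9,10} 1
  6 to go: {1,4,5,8,9,10} 10  {3,6,7,8,9,10} 1  {4,5,7,8,9,10} 10  {5,6,7,8,9,10} 5
  7 to go: {1,4,5,7,8,9,10} 20  {2,3,6,7,8,9,10} 1  {3,5,6,7,8,9,10} 6  {4,5,6,7,8,9,10} 15
  8 to go: {1,4,5,6,7,8,9,10} 35  {2,3,5,6,7,8,9,10} 7  {3,4,5,6,7,8,9,10} 21
  9 to go: {1,3,4,5,6,7,8,9,10} 56  {2,3,4,5,6,7,8,9,10} 28
  if 0:z drops first: 84 orders

84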